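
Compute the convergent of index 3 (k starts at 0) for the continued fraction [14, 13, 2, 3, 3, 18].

Using pₖ = aₖpₖ₋₁ + pₖ₋₂, qₖ = aₖqₖ₋₁ + qₖ₋₂ (with p₋₁=1, p₋₂=0, q₋₁=0, q₋₂=1):
  k=0: a=14, p=14, q=1
  k=1: a=13, p=183, q=13
  k=2: a=2, p=380, q=27
  k=3: a=3, p=1323, q=94

1323/94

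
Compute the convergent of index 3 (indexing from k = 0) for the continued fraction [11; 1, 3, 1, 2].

59/5

Using pₖ = aₖpₖ₋₁ + pₖ₋₂, qₖ = aₖqₖ₋₁ + qₖ₋₂ (with p₋₁=1, p₋₂=0, q₋₁=0, q₋₂=1):
  k=0: a=11, p=11, q=1
  k=1: a=1, p=12, q=1
  k=2: a=3, p=47, q=4
  k=3: a=1, p=59, q=5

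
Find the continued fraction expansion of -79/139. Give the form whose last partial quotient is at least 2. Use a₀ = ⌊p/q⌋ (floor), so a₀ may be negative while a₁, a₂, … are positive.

-79 = -1*139 + 60
139 = 2*60 + 19
60 = 3*19 + 3
19 = 6*3 + 1
3 = 3*1 + 0  (stop)
So -79/139 = [-1; 2, 3, 6, 3].

[-1; 2, 3, 6, 3]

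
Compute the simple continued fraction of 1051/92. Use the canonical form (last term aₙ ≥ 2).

1051 = 11*92 + 39
92 = 2*39 + 14
39 = 2*14 + 11
14 = 1*11 + 3
11 = 3*3 + 2
3 = 1*2 + 1
2 = 2*1 + 0  (stop)
So 1051/92 = [11; 2, 2, 1, 3, 1, 2].

[11; 2, 2, 1, 3, 1, 2]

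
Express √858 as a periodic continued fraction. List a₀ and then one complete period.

a₀ = ⌊√858⌋ = 29.

[29; 3, 2, 3, 58]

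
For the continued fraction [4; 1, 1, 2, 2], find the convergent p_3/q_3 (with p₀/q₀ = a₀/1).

23/5

Using pₖ = aₖpₖ₋₁ + pₖ₋₂, qₖ = aₖqₖ₋₁ + qₖ₋₂ (with p₋₁=1, p₋₂=0, q₋₁=0, q₋₂=1):
  k=0: a=4, p=4, q=1
  k=1: a=1, p=5, q=1
  k=2: a=1, p=9, q=2
  k=3: a=2, p=23, q=5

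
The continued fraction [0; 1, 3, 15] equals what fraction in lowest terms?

Using pₖ = aₖpₖ₋₁ + pₖ₋₂ and qₖ = aₖqₖ₋₁ + qₖ₋₂:
  k=0: a=0, p=0, q=1
  k=1: a=1, p=1, q=1
  k=2: a=3, p=3, q=4
  k=3: a=15, p=46, q=61

46/61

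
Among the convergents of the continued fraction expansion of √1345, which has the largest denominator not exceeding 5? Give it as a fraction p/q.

110/3

√1345 = [36; 1, 2, 14, 2, 1, 72, …] (period length 6).
Convergents:
  p_0/q_0 = 36/1
  p_1/q_1 = 37/1
  p_2/q_2 = 110/3
  p_3/q_3 = 1577/43
q_2 = 3 ≤ 5 < 43 = q_3, so the answer is 110/3.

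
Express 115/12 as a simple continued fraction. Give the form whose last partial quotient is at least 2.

[9; 1, 1, 2, 2]

115 = 9*12 + 7
12 = 1*7 + 5
7 = 1*5 + 2
5 = 2*2 + 1
2 = 2*1 + 0  (stop)
So 115/12 = [9; 1, 1, 2, 2].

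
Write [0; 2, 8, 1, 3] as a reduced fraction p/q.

35/74

Using pₖ = aₖpₖ₋₁ + pₖ₋₂ and qₖ = aₖqₖ₋₁ + qₖ₋₂:
  k=0: a=0, p=0, q=1
  k=1: a=2, p=1, q=2
  k=2: a=8, p=8, q=17
  k=3: a=1, p=9, q=19
  k=4: a=3, p=35, q=74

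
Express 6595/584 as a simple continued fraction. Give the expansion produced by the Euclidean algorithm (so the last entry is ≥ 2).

[11; 3, 2, 2, 2, 4, 3]

6595 = 11×584 + 171
584 = 3×171 + 71
171 = 2×71 + 29
71 = 2×29 + 13
29 = 2×13 + 3
13 = 4×3 + 1
3 = 3×1 + 0  (stop)
So 6595/584 = [11; 3, 2, 2, 2, 4, 3].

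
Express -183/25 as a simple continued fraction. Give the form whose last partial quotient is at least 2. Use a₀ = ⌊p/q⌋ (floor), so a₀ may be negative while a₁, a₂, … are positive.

[-8; 1, 2, 8]

-183 = -8·25 + 17
25 = 1·17 + 8
17 = 2·8 + 1
8 = 8·1 + 0  (stop)
So -183/25 = [-8; 1, 2, 8].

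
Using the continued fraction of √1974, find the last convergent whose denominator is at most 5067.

√1974 = [44; 2, 3, 17, 2, 17, 3, 2, 88, …] (period length 8).
Convergents:
  p_0/q_0 = 44/1
  p_1/q_1 = 89/2
  p_2/q_2 = 311/7
  p_3/q_3 = 5376/121
  p_4/q_4 = 11063/249
  p_5/q_5 = 193447/4354
  p_6/q_6 = 591404/13311
q_5 = 4354 ≤ 5067 < 13311 = q_6, so the answer is 193447/4354.

193447/4354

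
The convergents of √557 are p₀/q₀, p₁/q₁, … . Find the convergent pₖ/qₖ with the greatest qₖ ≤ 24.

118/5

√557 = [23; 1, 1, 1, 1, 46, …] (period length 5).
Convergents:
  p_0/q_0 = 23/1
  p_1/q_1 = 24/1
  p_2/q_2 = 47/2
  p_3/q_3 = 71/3
  p_4/q_4 = 118/5
  p_5/q_5 = 5499/233
q_4 = 5 ≤ 24 < 233 = q_5, so the answer is 118/5.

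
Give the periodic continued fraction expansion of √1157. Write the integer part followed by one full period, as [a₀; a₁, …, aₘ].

a₀ = ⌊√1157⌋ = 34.
With m₀=0, d₀=1 and mₖ₊₁ = dₖaₖ − mₖ, dₖ₊₁ = (n − mₖ₊₁²)/dₖ, aₖ₊₁ = ⌊(a₀+mₖ₊₁)/dₖ₊₁⌋:
  k=1: m=34, d=1, a=68
d=1 and a=2a₀=68 at k=1, so the next step gives (m, d) = (34, 1) again — its k=1 value — and the period has length 1.

[34; 68]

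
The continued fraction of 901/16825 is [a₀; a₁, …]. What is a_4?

15

901 = 0·16825 + 901   →  a_0 = 0
16825 = 18·901 + 607   →  a_1 = 18
901 = 1·607 + 294   →  a_2 = 1
607 = 2·294 + 19   →  a_3 = 2
294 = 15·19 + 9   →  a_4 = 15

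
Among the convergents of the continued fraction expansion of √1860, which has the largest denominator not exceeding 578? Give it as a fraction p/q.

15871/368

√1860 = [43; 7, 1, 4, 1, 7, 86, …] (period length 6).
Convergents:
  p_0/q_0 = 43/1
  p_1/q_1 = 302/7
  p_2/q_2 = 345/8
  p_3/q_3 = 1682/39
  p_4/q_4 = 2027/47
  p_5/q_5 = 15871/368
  p_6/q_6 = 1366933/31695
q_5 = 368 ≤ 578 < 31695 = q_6, so the answer is 15871/368.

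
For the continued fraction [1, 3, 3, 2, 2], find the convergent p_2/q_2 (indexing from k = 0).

Using pₖ = aₖpₖ₋₁ + pₖ₋₂, qₖ = aₖqₖ₋₁ + qₖ₋₂ (with p₋₁=1, p₋₂=0, q₋₁=0, q₋₂=1):
  k=0: a=1, p=1, q=1
  k=1: a=3, p=4, q=3
  k=2: a=3, p=13, q=10

13/10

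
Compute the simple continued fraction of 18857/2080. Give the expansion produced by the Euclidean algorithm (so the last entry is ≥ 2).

[9; 15, 5, 2, 12]

18857 = 9×2080 + 137
2080 = 15×137 + 25
137 = 5×25 + 12
25 = 2×12 + 1
12 = 12×1 + 0  (stop)
So 18857/2080 = [9; 15, 5, 2, 12].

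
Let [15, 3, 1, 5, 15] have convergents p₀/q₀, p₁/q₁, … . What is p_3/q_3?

Using pₖ = aₖpₖ₋₁ + pₖ₋₂, qₖ = aₖqₖ₋₁ + qₖ₋₂ (with p₋₁=1, p₋₂=0, q₋₁=0, q₋₂=1):
  k=0: a=15, p=15, q=1
  k=1: a=3, p=46, q=3
  k=2: a=1, p=61, q=4
  k=3: a=5, p=351, q=23

351/23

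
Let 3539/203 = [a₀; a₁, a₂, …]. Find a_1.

2

3539 = 17·203 + 88   →  a_0 = 17
203 = 2·88 + 27   →  a_1 = 2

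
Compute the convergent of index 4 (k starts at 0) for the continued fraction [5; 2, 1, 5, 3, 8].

Using pₖ = aₖpₖ₋₁ + pₖ₋₂, qₖ = aₖqₖ₋₁ + qₖ₋₂ (with p₋₁=1, p₋₂=0, q₋₁=0, q₋₂=1):
  k=0: a=5, p=5, q=1
  k=1: a=2, p=11, q=2
  k=2: a=1, p=16, q=3
  k=3: a=5, p=91, q=17
  k=4: a=3, p=289, q=54

289/54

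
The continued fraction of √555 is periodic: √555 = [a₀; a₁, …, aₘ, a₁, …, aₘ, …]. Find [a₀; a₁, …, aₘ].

a₀ = ⌊√555⌋ = 23.
With m₀=0, d₀=1 and mₖ₊₁ = dₖaₖ − mₖ, dₖ₊₁ = (n − mₖ₊₁²)/dₖ, aₖ₊₁ = ⌊(a₀+mₖ₊₁)/dₖ₊₁⌋:
  k=1: m=23, d=26, a=1
  k=2: m=3, d=21, a=1
  k=3: m=18, d=11, a=3
  k=4: m=15, d=30, a=1
  k=5: m=15, d=11, a=3
  k=6: m=18, d=21, a=1
  k=7: m=3, d=26, a=1
  k=8: m=23, d=1, a=46
d=1 and a=2a₀=46 at k=8, so the next step gives (m, d) = (23, 26) again — its k=1 value — and the period has length 8.

[23; 1, 1, 3, 1, 3, 1, 1, 46]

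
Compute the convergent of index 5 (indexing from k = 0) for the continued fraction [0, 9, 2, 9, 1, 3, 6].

82/777

Using pₖ = aₖpₖ₋₁ + pₖ₋₂, qₖ = aₖqₖ₋₁ + qₖ₋₂ (with p₋₁=1, p₋₂=0, q₋₁=0, q₋₂=1):
  k=0: a=0, p=0, q=1
  k=1: a=9, p=1, q=9
  k=2: a=2, p=2, q=19
  k=3: a=9, p=19, q=180
  k=4: a=1, p=21, q=199
  k=5: a=3, p=82, q=777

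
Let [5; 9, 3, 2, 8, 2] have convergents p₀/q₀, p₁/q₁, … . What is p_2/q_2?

Using pₖ = aₖpₖ₋₁ + pₖ₋₂, qₖ = aₖqₖ₋₁ + qₖ₋₂ (with p₋₁=1, p₋₂=0, q₋₁=0, q₋₂=1):
  k=0: a=5, p=5, q=1
  k=1: a=9, p=46, q=9
  k=2: a=3, p=143, q=28

143/28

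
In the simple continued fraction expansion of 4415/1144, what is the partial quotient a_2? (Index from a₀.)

4415 = 3·1144 + 983   →  a_0 = 3
1144 = 1·983 + 161   →  a_1 = 1
983 = 6·161 + 17   →  a_2 = 6

6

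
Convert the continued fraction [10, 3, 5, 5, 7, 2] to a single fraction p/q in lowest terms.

13170/1277

Using pₖ = aₖpₖ₋₁ + pₖ₋₂ and qₖ = aₖqₖ₋₁ + qₖ₋₂:
  k=0: a=10, p=10, q=1
  k=1: a=3, p=31, q=3
  k=2: a=5, p=165, q=16
  k=3: a=5, p=856, q=83
  k=4: a=7, p=6157, q=597
  k=5: a=2, p=13170, q=1277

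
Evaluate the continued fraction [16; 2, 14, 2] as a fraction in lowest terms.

989/60

Fold from the inside: start with 2/1.
  14 + 1/2 = 29/2
  2 + 2/29 = 60/29
  16 + 29/60 = 989/60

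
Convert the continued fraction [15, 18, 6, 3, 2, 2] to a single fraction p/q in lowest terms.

Fold from the inside: start with 2/1.
  2 + 1/2 = 5/2
  3 + 2/5 = 17/5
  6 + 5/17 = 107/17
  18 + 17/107 = 1943/107
  15 + 107/1943 = 29252/1943

29252/1943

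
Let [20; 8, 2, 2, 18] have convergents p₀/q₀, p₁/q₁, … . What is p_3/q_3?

845/42

Using pₖ = aₖpₖ₋₁ + pₖ₋₂, qₖ = aₖqₖ₋₁ + qₖ₋₂ (with p₋₁=1, p₋₂=0, q₋₁=0, q₋₂=1):
  k=0: a=20, p=20, q=1
  k=1: a=8, p=161, q=8
  k=2: a=2, p=342, q=17
  k=3: a=2, p=845, q=42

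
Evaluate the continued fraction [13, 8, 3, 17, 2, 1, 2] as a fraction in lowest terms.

Fold from the inside: start with 2/1.
  1 + 1/2 = 3/2
  2 + 2/3 = 8/3
  17 + 3/8 = 139/8
  3 + 8/139 = 425/139
  8 + 139/425 = 3539/425
  13 + 425/3539 = 46432/3539

46432/3539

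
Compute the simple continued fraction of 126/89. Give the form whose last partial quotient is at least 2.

[1; 2, 2, 2, 7]

126 = 1×89 + 37
89 = 2×37 + 15
37 = 2×15 + 7
15 = 2×7 + 1
7 = 7×1 + 0  (stop)
So 126/89 = [1; 2, 2, 2, 7].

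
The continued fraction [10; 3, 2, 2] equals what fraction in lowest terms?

Using pₖ = aₖpₖ₋₁ + pₖ₋₂ and qₖ = aₖqₖ₋₁ + qₖ₋₂:
  k=0: a=10, p=10, q=1
  k=1: a=3, p=31, q=3
  k=2: a=2, p=72, q=7
  k=3: a=2, p=175, q=17

175/17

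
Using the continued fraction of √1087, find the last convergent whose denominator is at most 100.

√1087 = [32; 1, 31, 1, 64, …] (period length 4).
Convergents:
  p_0/q_0 = 32/1
  p_1/q_1 = 33/1
  p_2/q_2 = 1055/32
  p_3/q_3 = 1088/33
  p_4/q_4 = 70687/2144
q_3 = 33 ≤ 100 < 2144 = q_4, so the answer is 1088/33.

1088/33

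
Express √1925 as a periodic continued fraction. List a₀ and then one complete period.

a₀ = ⌊√1925⌋ = 43.
With m₀=0, d₀=1 and mₖ₊₁ = dₖaₖ − mₖ, dₖ₊₁ = (n − mₖ₊₁²)/dₖ, aₖ₊₁ = ⌊(a₀+mₖ₊₁)/dₖ₊₁⌋:
  k=1: m=43, d=76, a=1
  k=2: m=33, d=11, a=6
  k=3: m=33, d=76, a=1
  k=4: m=43, d=1, a=86
d=1 and a=2a₀=86 at k=4, so the next step gives (m, d) = (43, 76) again — its k=1 value — and the period has length 4.

[43; 1, 6, 1, 86]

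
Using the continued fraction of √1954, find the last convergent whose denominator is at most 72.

√1954 = [44; 4, 1, 9, 44, 9, 1, 4, 88, …] (period length 8).
Convergents:
  p_0/q_0 = 44/1
  p_1/q_1 = 177/4
  p_2/q_2 = 221/5
  p_3/q_3 = 2166/49
  p_4/q_4 = 95525/2161
q_3 = 49 ≤ 72 < 2161 = q_4, so the answer is 2166/49.

2166/49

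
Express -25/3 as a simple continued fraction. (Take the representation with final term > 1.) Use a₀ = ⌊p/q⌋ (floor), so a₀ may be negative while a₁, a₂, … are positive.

[-9; 1, 2]

-25 = -9·3 + 2
3 = 1·2 + 1
2 = 2·1 + 0  (stop)
So -25/3 = [-9; 1, 2].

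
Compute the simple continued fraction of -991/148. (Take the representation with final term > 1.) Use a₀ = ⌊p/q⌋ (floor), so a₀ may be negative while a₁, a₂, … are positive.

[-7; 3, 3, 2, 6]

-991 = -7*148 + 45
148 = 3*45 + 13
45 = 3*13 + 6
13 = 2*6 + 1
6 = 6*1 + 0  (stop)
So -991/148 = [-7; 3, 3, 2, 6].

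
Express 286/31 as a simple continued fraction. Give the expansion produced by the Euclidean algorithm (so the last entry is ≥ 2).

286 = 9·31 + 7
31 = 4·7 + 3
7 = 2·3 + 1
3 = 3·1 + 0  (stop)
So 286/31 = [9; 4, 2, 3].

[9; 4, 2, 3]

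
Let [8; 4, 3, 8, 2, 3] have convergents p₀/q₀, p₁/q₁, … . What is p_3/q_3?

889/108

Using pₖ = aₖpₖ₋₁ + pₖ₋₂, qₖ = aₖqₖ₋₁ + qₖ₋₂ (with p₋₁=1, p₋₂=0, q₋₁=0, q₋₂=1):
  k=0: a=8, p=8, q=1
  k=1: a=4, p=33, q=4
  k=2: a=3, p=107, q=13
  k=3: a=8, p=889, q=108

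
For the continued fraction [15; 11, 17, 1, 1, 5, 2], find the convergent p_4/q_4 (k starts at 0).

5840/387

Using pₖ = aₖpₖ₋₁ + pₖ₋₂, qₖ = aₖqₖ₋₁ + qₖ₋₂ (with p₋₁=1, p₋₂=0, q₋₁=0, q₋₂=1):
  k=0: a=15, p=15, q=1
  k=1: a=11, p=166, q=11
  k=2: a=17, p=2837, q=188
  k=3: a=1, p=3003, q=199
  k=4: a=1, p=5840, q=387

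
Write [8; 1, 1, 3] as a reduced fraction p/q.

60/7

Fold from the inside: start with 3/1.
  1 + 1/3 = 4/3
  1 + 3/4 = 7/4
  8 + 4/7 = 60/7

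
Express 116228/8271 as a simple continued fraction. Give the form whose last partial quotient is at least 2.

[14; 19, 17, 2, 1, 3, 2]

116228 = 14×8271 + 434
8271 = 19×434 + 25
434 = 17×25 + 9
25 = 2×9 + 7
9 = 1×7 + 2
7 = 3×2 + 1
2 = 2×1 + 0  (stop)
So 116228/8271 = [14; 19, 17, 2, 1, 3, 2].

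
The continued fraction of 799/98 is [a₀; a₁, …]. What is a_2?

799 = 8·98 + 15   →  a_0 = 8
98 = 6·15 + 8   →  a_1 = 6
15 = 1·8 + 7   →  a_2 = 1

1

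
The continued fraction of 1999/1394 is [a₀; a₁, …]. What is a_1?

1999 = 1·1394 + 605   →  a_0 = 1
1394 = 2·605 + 184   →  a_1 = 2

2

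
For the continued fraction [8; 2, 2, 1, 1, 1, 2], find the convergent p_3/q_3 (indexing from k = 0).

59/7

Using pₖ = aₖpₖ₋₁ + pₖ₋₂, qₖ = aₖqₖ₋₁ + qₖ₋₂ (with p₋₁=1, p₋₂=0, q₋₁=0, q₋₂=1):
  k=0: a=8, p=8, q=1
  k=1: a=2, p=17, q=2
  k=2: a=2, p=42, q=5
  k=3: a=1, p=59, q=7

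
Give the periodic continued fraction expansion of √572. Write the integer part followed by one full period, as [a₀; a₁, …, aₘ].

[23; 1, 10, 1, 46]

a₀ = ⌊√572⌋ = 23.
With m₀=0, d₀=1 and mₖ₊₁ = dₖaₖ − mₖ, dₖ₊₁ = (n − mₖ₊₁²)/dₖ, aₖ₊₁ = ⌊(a₀+mₖ₊₁)/dₖ₊₁⌋:
  k=1: m=23, d=43, a=1
  k=2: m=20, d=4, a=10
  k=3: m=20, d=43, a=1
  k=4: m=23, d=1, a=46
d=1 and a=2a₀=46 at k=4, so the next step gives (m, d) = (23, 43) again — its k=1 value — and the period has length 4.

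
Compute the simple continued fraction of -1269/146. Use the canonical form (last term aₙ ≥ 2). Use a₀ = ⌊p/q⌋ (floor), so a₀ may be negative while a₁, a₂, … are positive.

[-9; 3, 4, 11]

-1269 = -9*146 + 45
146 = 3*45 + 11
45 = 4*11 + 1
11 = 11*1 + 0  (stop)
So -1269/146 = [-9; 3, 4, 11].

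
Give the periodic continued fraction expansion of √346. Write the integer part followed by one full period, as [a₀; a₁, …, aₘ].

[18; 1, 1, 1, 1, 36]

a₀ = ⌊√346⌋ = 18.
With m₀=0, d₀=1 and mₖ₊₁ = dₖaₖ − mₖ, dₖ₊₁ = (n − mₖ₊₁²)/dₖ, aₖ₊₁ = ⌊(a₀+mₖ₊₁)/dₖ₊₁⌋:
  k=1: m=18, d=22, a=1
  k=2: m=4, d=15, a=1
  k=3: m=11, d=15, a=1
  k=4: m=4, d=22, a=1
  k=5: m=18, d=1, a=36
d=1 and a=2a₀=36 at k=5, so the next step gives (m, d) = (18, 22) again — its k=1 value — and the period has length 5.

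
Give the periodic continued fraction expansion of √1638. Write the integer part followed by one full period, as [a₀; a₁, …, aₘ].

[40; 2, 8, 2, 80]

a₀ = ⌊√1638⌋ = 40.
With m₀=0, d₀=1 and mₖ₊₁ = dₖaₖ − mₖ, dₖ₊₁ = (n − mₖ₊₁²)/dₖ, aₖ₊₁ = ⌊(a₀+mₖ₊₁)/dₖ₊₁⌋:
  k=1: m=40, d=38, a=2
  k=2: m=36, d=9, a=8
  k=3: m=36, d=38, a=2
  k=4: m=40, d=1, a=80
d=1 and a=2a₀=80 at k=4, so the next step gives (m, d) = (40, 38) again — its k=1 value — and the period has length 4.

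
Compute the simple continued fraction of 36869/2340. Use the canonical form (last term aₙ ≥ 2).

[15; 1, 3, 10, 5, 11]

36869 = 15×2340 + 1769
2340 = 1×1769 + 571
1769 = 3×571 + 56
571 = 10×56 + 11
56 = 5×11 + 1
11 = 11×1 + 0  (stop)
So 36869/2340 = [15; 1, 3, 10, 5, 11].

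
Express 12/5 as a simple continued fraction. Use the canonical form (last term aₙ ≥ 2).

[2; 2, 2]

12 = 2×5 + 2
5 = 2×2 + 1
2 = 2×1 + 0  (stop)
So 12/5 = [2; 2, 2].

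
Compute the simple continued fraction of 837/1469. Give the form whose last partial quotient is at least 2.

[0; 1, 1, 3, 12, 17]

837 = 0*1469 + 837
1469 = 1*837 + 632
837 = 1*632 + 205
632 = 3*205 + 17
205 = 12*17 + 1
17 = 17*1 + 0  (stop)
So 837/1469 = [0; 1, 1, 3, 12, 17].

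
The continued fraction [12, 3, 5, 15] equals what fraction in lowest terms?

Fold from the inside: start with 15/1.
  5 + 1/15 = 76/15
  3 + 15/76 = 243/76
  12 + 76/243 = 2992/243

2992/243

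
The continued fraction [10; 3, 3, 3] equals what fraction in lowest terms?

Fold from the inside: start with 3/1.
  3 + 1/3 = 10/3
  3 + 3/10 = 33/10
  10 + 10/33 = 340/33

340/33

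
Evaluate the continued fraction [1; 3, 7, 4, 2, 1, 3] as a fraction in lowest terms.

1436/1089

Using pₖ = aₖpₖ₋₁ + pₖ₋₂ and qₖ = aₖqₖ₋₁ + qₖ₋₂:
  k=0: a=1, p=1, q=1
  k=1: a=3, p=4, q=3
  k=2: a=7, p=29, q=22
  k=3: a=4, p=120, q=91
  k=4: a=2, p=269, q=204
  k=5: a=1, p=389, q=295
  k=6: a=3, p=1436, q=1089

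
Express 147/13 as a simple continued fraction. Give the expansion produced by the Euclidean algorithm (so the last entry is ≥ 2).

[11; 3, 4]

147 = 11×13 + 4
13 = 3×4 + 1
4 = 4×1 + 0  (stop)
So 147/13 = [11; 3, 4].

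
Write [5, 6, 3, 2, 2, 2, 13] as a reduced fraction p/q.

17855/3461

Fold from the inside: start with 13/1.
  2 + 1/13 = 27/13
  2 + 13/27 = 67/27
  2 + 27/67 = 161/67
  3 + 67/161 = 550/161
  6 + 161/550 = 3461/550
  5 + 550/3461 = 17855/3461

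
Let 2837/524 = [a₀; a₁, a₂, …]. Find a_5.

3

2837 = 5·524 + 217   →  a_0 = 5
524 = 2·217 + 90   →  a_1 = 2
217 = 2·90 + 37   →  a_2 = 2
90 = 2·37 + 16   →  a_3 = 2
37 = 2·16 + 5   →  a_4 = 2
16 = 3·5 + 1   →  a_5 = 3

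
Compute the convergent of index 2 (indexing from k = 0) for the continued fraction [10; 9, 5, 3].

465/46

Using pₖ = aₖpₖ₋₁ + pₖ₋₂, qₖ = aₖqₖ₋₁ + qₖ₋₂ (with p₋₁=1, p₋₂=0, q₋₁=0, q₋₂=1):
  k=0: a=10, p=10, q=1
  k=1: a=9, p=91, q=9
  k=2: a=5, p=465, q=46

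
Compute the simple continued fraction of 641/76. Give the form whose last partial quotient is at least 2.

641 = 8·76 + 33
76 = 2·33 + 10
33 = 3·10 + 3
10 = 3·3 + 1
3 = 3·1 + 0  (stop)
So 641/76 = [8; 2, 3, 3, 3].

[8; 2, 3, 3, 3]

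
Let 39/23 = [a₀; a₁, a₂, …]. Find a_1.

39 = 1·23 + 16   →  a_0 = 1
23 = 1·16 + 7   →  a_1 = 1

1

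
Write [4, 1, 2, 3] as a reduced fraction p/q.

Using pₖ = aₖpₖ₋₁ + pₖ₋₂ and qₖ = aₖqₖ₋₁ + qₖ₋₂:
  k=0: a=4, p=4, q=1
  k=1: a=1, p=5, q=1
  k=2: a=2, p=14, q=3
  k=3: a=3, p=47, q=10

47/10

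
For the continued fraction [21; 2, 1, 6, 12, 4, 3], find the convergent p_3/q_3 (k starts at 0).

427/20

Using pₖ = aₖpₖ₋₁ + pₖ₋₂, qₖ = aₖqₖ₋₁ + qₖ₋₂ (with p₋₁=1, p₋₂=0, q₋₁=0, q₋₂=1):
  k=0: a=21, p=21, q=1
  k=1: a=2, p=43, q=2
  k=2: a=1, p=64, q=3
  k=3: a=6, p=427, q=20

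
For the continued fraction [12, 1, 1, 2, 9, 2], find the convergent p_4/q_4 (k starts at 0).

Using pₖ = aₖpₖ₋₁ + pₖ₋₂, qₖ = aₖqₖ₋₁ + qₖ₋₂ (with p₋₁=1, p₋₂=0, q₋₁=0, q₋₂=1):
  k=0: a=12, p=12, q=1
  k=1: a=1, p=13, q=1
  k=2: a=1, p=25, q=2
  k=3: a=2, p=63, q=5
  k=4: a=9, p=592, q=47

592/47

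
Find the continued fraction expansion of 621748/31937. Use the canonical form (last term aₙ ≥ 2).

621748 = 19·31937 + 14945
31937 = 2·14945 + 2047
14945 = 7·2047 + 616
2047 = 3·616 + 199
616 = 3·199 + 19
199 = 10·19 + 9
19 = 2·9 + 1
9 = 9·1 + 0  (stop)
So 621748/31937 = [19; 2, 7, 3, 3, 10, 2, 9].

[19; 2, 7, 3, 3, 10, 2, 9]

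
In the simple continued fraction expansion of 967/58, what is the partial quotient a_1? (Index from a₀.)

1

967 = 16·58 + 39   →  a_0 = 16
58 = 1·39 + 19   →  a_1 = 1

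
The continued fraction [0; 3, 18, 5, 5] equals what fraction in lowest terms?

Fold from the inside: start with 5/1.
  5 + 1/5 = 26/5
  18 + 5/26 = 473/26
  3 + 26/473 = 1445/473
  0 + 473/1445 = 473/1445

473/1445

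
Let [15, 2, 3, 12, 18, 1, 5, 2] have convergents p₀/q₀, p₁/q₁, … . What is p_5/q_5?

25321/1641

Using pₖ = aₖpₖ₋₁ + pₖ₋₂, qₖ = aₖqₖ₋₁ + qₖ₋₂ (with p₋₁=1, p₋₂=0, q₋₁=0, q₋₂=1):
  k=0: a=15, p=15, q=1
  k=1: a=2, p=31, q=2
  k=2: a=3, p=108, q=7
  k=3: a=12, p=1327, q=86
  k=4: a=18, p=23994, q=1555
  k=5: a=1, p=25321, q=1641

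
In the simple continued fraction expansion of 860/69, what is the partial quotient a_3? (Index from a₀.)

2

860 = 12·69 + 32   →  a_0 = 12
69 = 2·32 + 5   →  a_1 = 2
32 = 6·5 + 2   →  a_2 = 6
5 = 2·2 + 1   →  a_3 = 2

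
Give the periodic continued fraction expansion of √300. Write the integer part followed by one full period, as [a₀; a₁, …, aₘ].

a₀ = ⌊√300⌋ = 17.
With m₀=0, d₀=1 and mₖ₊₁ = dₖaₖ − mₖ, dₖ₊₁ = (n − mₖ₊₁²)/dₖ, aₖ₊₁ = ⌊(a₀+mₖ₊₁)/dₖ₊₁⌋:
  k=1: m=17, d=11, a=3
  k=2: m=16, d=4, a=8
  k=3: m=16, d=11, a=3
  k=4: m=17, d=1, a=34
d=1 and a=2a₀=34 at k=4, so the next step gives (m, d) = (17, 11) again — its k=1 value — and the period has length 4.

[17; 3, 8, 3, 34]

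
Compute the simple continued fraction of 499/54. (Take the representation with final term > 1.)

[9; 4, 6, 2]

499 = 9*54 + 13
54 = 4*13 + 2
13 = 6*2 + 1
2 = 2*1 + 0  (stop)
So 499/54 = [9; 4, 6, 2].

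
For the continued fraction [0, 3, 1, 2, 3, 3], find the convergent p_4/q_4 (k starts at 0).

Using pₖ = aₖpₖ₋₁ + pₖ₋₂, qₖ = aₖqₖ₋₁ + qₖ₋₂ (with p₋₁=1, p₋₂=0, q₋₁=0, q₋₂=1):
  k=0: a=0, p=0, q=1
  k=1: a=3, p=1, q=3
  k=2: a=1, p=1, q=4
  k=3: a=2, p=3, q=11
  k=4: a=3, p=10, q=37

10/37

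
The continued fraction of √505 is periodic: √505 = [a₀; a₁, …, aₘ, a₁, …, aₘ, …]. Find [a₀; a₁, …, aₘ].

a₀ = ⌊√505⌋ = 22.
With m₀=0, d₀=1 and mₖ₊₁ = dₖaₖ − mₖ, dₖ₊₁ = (n − mₖ₊₁²)/dₖ, aₖ₊₁ = ⌊(a₀+mₖ₊₁)/dₖ₊₁⌋:
  k=1: m=22, d=21, a=2
  k=2: m=20, d=5, a=8
  k=3: m=20, d=21, a=2
  k=4: m=22, d=1, a=44
d=1 and a=2a₀=44 at k=4, so the next step gives (m, d) = (22, 21) again — its k=1 value — and the period has length 4.

[22; 2, 8, 2, 44]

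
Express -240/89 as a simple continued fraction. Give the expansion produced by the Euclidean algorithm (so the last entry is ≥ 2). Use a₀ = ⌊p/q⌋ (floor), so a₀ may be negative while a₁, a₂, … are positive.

[-3; 3, 3, 2, 1, 2]

-240 = -3*89 + 27
89 = 3*27 + 8
27 = 3*8 + 3
8 = 2*3 + 2
3 = 1*2 + 1
2 = 2*1 + 0  (stop)
So -240/89 = [-3; 3, 3, 2, 1, 2].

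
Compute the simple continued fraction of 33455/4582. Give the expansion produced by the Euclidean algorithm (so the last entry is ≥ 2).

33455 = 7*4582 + 1381
4582 = 3*1381 + 439
1381 = 3*439 + 64
439 = 6*64 + 55
64 = 1*55 + 9
55 = 6*9 + 1
9 = 9*1 + 0  (stop)
So 33455/4582 = [7; 3, 3, 6, 1, 6, 9].

[7; 3, 3, 6, 1, 6, 9]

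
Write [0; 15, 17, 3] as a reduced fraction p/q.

Using pₖ = aₖpₖ₋₁ + pₖ₋₂ and qₖ = aₖqₖ₋₁ + qₖ₋₂:
  k=0: a=0, p=0, q=1
  k=1: a=15, p=1, q=15
  k=2: a=17, p=17, q=256
  k=3: a=3, p=52, q=783

52/783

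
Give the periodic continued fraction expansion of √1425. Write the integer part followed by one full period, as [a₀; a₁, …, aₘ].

[37; 1, 2, 1, 74]

a₀ = ⌊√1425⌋ = 37.
With m₀=0, d₀=1 and mₖ₊₁ = dₖaₖ − mₖ, dₖ₊₁ = (n − mₖ₊₁²)/dₖ, aₖ₊₁ = ⌊(a₀+mₖ₊₁)/dₖ₊₁⌋:
  k=1: m=37, d=56, a=1
  k=2: m=19, d=19, a=2
  k=3: m=19, d=56, a=1
  k=4: m=37, d=1, a=74
d=1 and a=2a₀=74 at k=4, so the next step gives (m, d) = (37, 56) again — its k=1 value — and the period has length 4.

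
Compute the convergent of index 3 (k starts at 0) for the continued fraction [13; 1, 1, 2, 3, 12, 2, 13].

Using pₖ = aₖpₖ₋₁ + pₖ₋₂, qₖ = aₖqₖ₋₁ + qₖ₋₂ (with p₋₁=1, p₋₂=0, q₋₁=0, q₋₂=1):
  k=0: a=13, p=13, q=1
  k=1: a=1, p=14, q=1
  k=2: a=1, p=27, q=2
  k=3: a=2, p=68, q=5

68/5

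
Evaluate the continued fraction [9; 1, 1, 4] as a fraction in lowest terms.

Using pₖ = aₖpₖ₋₁ + pₖ₋₂ and qₖ = aₖqₖ₋₁ + qₖ₋₂:
  k=0: a=9, p=9, q=1
  k=1: a=1, p=10, q=1
  k=2: a=1, p=19, q=2
  k=3: a=4, p=86, q=9

86/9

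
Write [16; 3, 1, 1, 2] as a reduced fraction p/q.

293/18

Using pₖ = aₖpₖ₋₁ + pₖ₋₂ and qₖ = aₖqₖ₋₁ + qₖ₋₂:
  k=0: a=16, p=16, q=1
  k=1: a=3, p=49, q=3
  k=2: a=1, p=65, q=4
  k=3: a=1, p=114, q=7
  k=4: a=2, p=293, q=18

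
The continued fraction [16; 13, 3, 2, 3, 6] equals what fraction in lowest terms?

32263/2007

Fold from the inside: start with 6/1.
  3 + 1/6 = 19/6
  2 + 6/19 = 44/19
  3 + 19/44 = 151/44
  13 + 44/151 = 2007/151
  16 + 151/2007 = 32263/2007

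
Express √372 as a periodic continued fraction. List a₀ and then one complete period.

a₀ = ⌊√372⌋ = 19.
With m₀=0, d₀=1 and mₖ₊₁ = dₖaₖ − mₖ, dₖ₊₁ = (n − mₖ₊₁²)/dₖ, aₖ₊₁ = ⌊(a₀+mₖ₊₁)/dₖ₊₁⌋:
  k=1: m=19, d=11, a=3
  k=2: m=14, d=16, a=2
  k=3: m=18, d=3, a=12
  k=4: m=18, d=16, a=2
  k=5: m=14, d=11, a=3
  k=6: m=19, d=1, a=38
d=1 and a=2a₀=38 at k=6, so the next step gives (m, d) = (19, 11) again — its k=1 value — and the period has length 6.

[19; 3, 2, 12, 2, 3, 38]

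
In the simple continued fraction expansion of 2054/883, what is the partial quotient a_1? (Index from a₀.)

2054 = 2·883 + 288   →  a_0 = 2
883 = 3·288 + 19   →  a_1 = 3

3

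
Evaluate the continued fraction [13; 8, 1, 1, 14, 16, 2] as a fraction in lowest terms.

107366/8185

Using pₖ = aₖpₖ₋₁ + pₖ₋₂ and qₖ = aₖqₖ₋₁ + qₖ₋₂:
  k=0: a=13, p=13, q=1
  k=1: a=8, p=105, q=8
  k=2: a=1, p=118, q=9
  k=3: a=1, p=223, q=17
  k=4: a=14, p=3240, q=247
  k=5: a=16, p=52063, q=3969
  k=6: a=2, p=107366, q=8185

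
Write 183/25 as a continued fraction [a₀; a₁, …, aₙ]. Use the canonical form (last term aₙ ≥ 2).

[7; 3, 8]

183 = 7·25 + 8
25 = 3·8 + 1
8 = 8·1 + 0  (stop)
So 183/25 = [7; 3, 8].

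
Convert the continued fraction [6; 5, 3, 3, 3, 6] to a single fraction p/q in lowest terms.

6826/1103

Fold from the inside: start with 6/1.
  3 + 1/6 = 19/6
  3 + 6/19 = 63/19
  3 + 19/63 = 208/63
  5 + 63/208 = 1103/208
  6 + 208/1103 = 6826/1103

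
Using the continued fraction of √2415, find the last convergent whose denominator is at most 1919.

33761/687

√2415 = [49; 7, 98, …] (period length 2).
Convergents:
  p_0/q_0 = 49/1
  p_1/q_1 = 344/7
  p_2/q_2 = 33761/687
  p_3/q_3 = 236671/4816
q_2 = 687 ≤ 1919 < 4816 = q_3, so the answer is 33761/687.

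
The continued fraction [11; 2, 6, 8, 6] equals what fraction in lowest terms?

7439/649

Fold from the inside: start with 6/1.
  8 + 1/6 = 49/6
  6 + 6/49 = 300/49
  2 + 49/300 = 649/300
  11 + 300/649 = 7439/649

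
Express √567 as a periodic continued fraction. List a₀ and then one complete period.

[23; 1, 4, 3, 4, 1, 46]

a₀ = ⌊√567⌋ = 23.
With m₀=0, d₀=1 and mₖ₊₁ = dₖaₖ − mₖ, dₖ₊₁ = (n − mₖ₊₁²)/dₖ, aₖ₊₁ = ⌊(a₀+mₖ₊₁)/dₖ₊₁⌋:
  k=1: m=23, d=38, a=1
  k=2: m=15, d=9, a=4
  k=3: m=21, d=14, a=3
  k=4: m=21, d=9, a=4
  k=5: m=15, d=38, a=1
  k=6: m=23, d=1, a=46
d=1 and a=2a₀=46 at k=6, so the next step gives (m, d) = (23, 38) again — its k=1 value — and the period has length 6.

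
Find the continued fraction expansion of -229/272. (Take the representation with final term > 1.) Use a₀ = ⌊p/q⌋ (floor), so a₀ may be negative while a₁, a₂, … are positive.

-229 = -1*272 + 43
272 = 6*43 + 14
43 = 3*14 + 1
14 = 14*1 + 0  (stop)
So -229/272 = [-1; 6, 3, 14].

[-1; 6, 3, 14]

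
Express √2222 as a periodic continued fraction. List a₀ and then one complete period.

[47; 7, 4, 7, 94]

a₀ = ⌊√2222⌋ = 47.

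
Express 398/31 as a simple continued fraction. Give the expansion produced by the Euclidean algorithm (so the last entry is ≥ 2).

[12; 1, 5, 5]

398 = 12*31 + 26
31 = 1*26 + 5
26 = 5*5 + 1
5 = 5*1 + 0  (stop)
So 398/31 = [12; 1, 5, 5].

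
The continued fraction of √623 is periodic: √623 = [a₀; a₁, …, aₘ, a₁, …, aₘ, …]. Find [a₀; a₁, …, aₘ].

[24; 1, 23, 1, 48]

a₀ = ⌊√623⌋ = 24.
With m₀=0, d₀=1 and mₖ₊₁ = dₖaₖ − mₖ, dₖ₊₁ = (n − mₖ₊₁²)/dₖ, aₖ₊₁ = ⌊(a₀+mₖ₊₁)/dₖ₊₁⌋:
  k=1: m=24, d=47, a=1
  k=2: m=23, d=2, a=23
  k=3: m=23, d=47, a=1
  k=4: m=24, d=1, a=48
d=1 and a=2a₀=48 at k=4, so the next step gives (m, d) = (24, 47) again — its k=1 value — and the period has length 4.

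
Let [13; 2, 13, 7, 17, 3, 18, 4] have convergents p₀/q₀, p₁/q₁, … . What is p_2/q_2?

364/27

Using pₖ = aₖpₖ₋₁ + pₖ₋₂, qₖ = aₖqₖ₋₁ + qₖ₋₂ (with p₋₁=1, p₋₂=0, q₋₁=0, q₋₂=1):
  k=0: a=13, p=13, q=1
  k=1: a=2, p=27, q=2
  k=2: a=13, p=364, q=27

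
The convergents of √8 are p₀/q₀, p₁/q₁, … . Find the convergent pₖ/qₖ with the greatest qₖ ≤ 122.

√8 = [2; 1, 4, …] (period length 2).
Convergents:
  p_0/q_0 = 2/1
  p_1/q_1 = 3/1
  p_2/q_2 = 14/5
  p_3/q_3 = 17/6
  p_4/q_4 = 82/29
  p_5/q_5 = 99/35
  p_6/q_6 = 478/169
q_5 = 35 ≤ 122 < 169 = q_6, so the answer is 99/35.

99/35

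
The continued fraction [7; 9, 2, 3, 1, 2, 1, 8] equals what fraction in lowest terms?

Fold from the inside: start with 8/1.
  1 + 1/8 = 9/8
  2 + 8/9 = 26/9
  1 + 9/26 = 35/26
  3 + 26/35 = 131/35
  2 + 35/131 = 297/131
  9 + 131/297 = 2804/297
  7 + 297/2804 = 19925/2804

19925/2804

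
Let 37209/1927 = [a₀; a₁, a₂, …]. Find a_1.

3

37209 = 19·1927 + 596   →  a_0 = 19
1927 = 3·596 + 139   →  a_1 = 3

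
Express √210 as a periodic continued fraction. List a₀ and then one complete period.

a₀ = ⌊√210⌋ = 14.
With m₀=0, d₀=1 and mₖ₊₁ = dₖaₖ − mₖ, dₖ₊₁ = (n − mₖ₊₁²)/dₖ, aₖ₊₁ = ⌊(a₀+mₖ₊₁)/dₖ₊₁⌋:
  k=1: m=14, d=14, a=2
  k=2: m=14, d=1, a=28
d=1 and a=2a₀=28 at k=2, so the next step gives (m, d) = (14, 14) again — its k=1 value — and the period has length 2.

[14; 2, 28]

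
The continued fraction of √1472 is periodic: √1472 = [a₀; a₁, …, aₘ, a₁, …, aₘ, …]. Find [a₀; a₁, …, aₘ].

a₀ = ⌊√1472⌋ = 38.
With m₀=0, d₀=1 and mₖ₊₁ = dₖaₖ − mₖ, dₖ₊₁ = (n − mₖ₊₁²)/dₖ, aₖ₊₁ = ⌊(a₀+mₖ₊₁)/dₖ₊₁⌋:
  k=1: m=38, d=28, a=2
  k=2: m=18, d=41, a=1
  k=3: m=23, d=23, a=2
  k=4: m=23, d=41, a=1
  k=5: m=18, d=28, a=2
  k=6: m=38, d=1, a=76
d=1 and a=2a₀=76 at k=6, so the next step gives (m, d) = (38, 28) again — its k=1 value — and the period has length 6.

[38; 2, 1, 2, 1, 2, 76]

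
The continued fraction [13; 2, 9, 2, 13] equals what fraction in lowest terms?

Fold from the inside: start with 13/1.
  2 + 1/13 = 27/13
  9 + 13/27 = 256/27
  2 + 27/256 = 539/256
  13 + 256/539 = 7263/539

7263/539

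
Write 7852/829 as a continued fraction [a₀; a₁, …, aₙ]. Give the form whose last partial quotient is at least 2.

[9; 2, 8, 3, 7, 2]

7852 = 9*829 + 391
829 = 2*391 + 47
391 = 8*47 + 15
47 = 3*15 + 2
15 = 7*2 + 1
2 = 2*1 + 0  (stop)
So 7852/829 = [9; 2, 8, 3, 7, 2].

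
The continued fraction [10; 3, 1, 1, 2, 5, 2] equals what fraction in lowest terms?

Using pₖ = aₖpₖ₋₁ + pₖ₋₂ and qₖ = aₖqₖ₋₁ + qₖ₋₂:
  k=0: a=10, p=10, q=1
  k=1: a=3, p=31, q=3
  k=2: a=1, p=41, q=4
  k=3: a=1, p=72, q=7
  k=4: a=2, p=185, q=18
  k=5: a=5, p=997, q=97
  k=6: a=2, p=2179, q=212

2179/212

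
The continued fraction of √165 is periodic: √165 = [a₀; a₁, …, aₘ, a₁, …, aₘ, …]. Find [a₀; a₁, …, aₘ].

a₀ = ⌊√165⌋ = 12.
With m₀=0, d₀=1 and mₖ₊₁ = dₖaₖ − mₖ, dₖ₊₁ = (n − mₖ₊₁²)/dₖ, aₖ₊₁ = ⌊(a₀+mₖ₊₁)/dₖ₊₁⌋:
  k=1: m=12, d=21, a=1
  k=2: m=9, d=4, a=5
  k=3: m=11, d=11, a=2
  k=4: m=11, d=4, a=5
  k=5: m=9, d=21, a=1
  k=6: m=12, d=1, a=24
d=1 and a=2a₀=24 at k=6, so the next step gives (m, d) = (12, 21) again — its k=1 value — and the period has length 6.

[12; 1, 5, 2, 5, 1, 24]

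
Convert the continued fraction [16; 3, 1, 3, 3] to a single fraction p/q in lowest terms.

Fold from the inside: start with 3/1.
  3 + 1/3 = 10/3
  1 + 3/10 = 13/10
  3 + 10/13 = 49/13
  16 + 13/49 = 797/49

797/49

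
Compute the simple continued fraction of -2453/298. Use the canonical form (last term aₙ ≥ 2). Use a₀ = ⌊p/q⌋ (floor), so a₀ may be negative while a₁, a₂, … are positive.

-2453 = -9·298 + 229
298 = 1·229 + 69
229 = 3·69 + 22
69 = 3·22 + 3
22 = 7·3 + 1
3 = 3·1 + 0  (stop)
So -2453/298 = [-9; 1, 3, 3, 7, 3].

[-9; 1, 3, 3, 7, 3]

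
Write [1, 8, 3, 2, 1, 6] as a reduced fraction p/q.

623/556

Using pₖ = aₖpₖ₋₁ + pₖ₋₂ and qₖ = aₖqₖ₋₁ + qₖ₋₂:
  k=0: a=1, p=1, q=1
  k=1: a=8, p=9, q=8
  k=2: a=3, p=28, q=25
  k=3: a=2, p=65, q=58
  k=4: a=1, p=93, q=83
  k=5: a=6, p=623, q=556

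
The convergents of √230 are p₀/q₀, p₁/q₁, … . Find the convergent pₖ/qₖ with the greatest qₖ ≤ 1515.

16561/1092

√230 = [15; 6, 30, …] (period length 2).
Convergents:
  p_0/q_0 = 15/1
  p_1/q_1 = 91/6
  p_2/q_2 = 2745/181
  p_3/q_3 = 16561/1092
  p_4/q_4 = 499575/32941
q_3 = 1092 ≤ 1515 < 32941 = q_4, so the answer is 16561/1092.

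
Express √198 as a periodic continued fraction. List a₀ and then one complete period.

a₀ = ⌊√198⌋ = 14.
With m₀=0, d₀=1 and mₖ₊₁ = dₖaₖ − mₖ, dₖ₊₁ = (n − mₖ₊₁²)/dₖ, aₖ₊₁ = ⌊(a₀+mₖ₊₁)/dₖ₊₁⌋:
  k=1: m=14, d=2, a=14
  k=2: m=14, d=1, a=28
d=1 and a=2a₀=28 at k=2, so the next step gives (m, d) = (14, 2) again — its k=1 value — and the period has length 2.

[14; 14, 28]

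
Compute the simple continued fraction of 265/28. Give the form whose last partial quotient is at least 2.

[9; 2, 6, 2]

265 = 9·28 + 13
28 = 2·13 + 2
13 = 6·2 + 1
2 = 2·1 + 0  (stop)
So 265/28 = [9; 2, 6, 2].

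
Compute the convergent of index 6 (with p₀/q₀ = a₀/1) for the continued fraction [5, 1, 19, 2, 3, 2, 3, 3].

6689/1124

Using pₖ = aₖpₖ₋₁ + pₖ₋₂, qₖ = aₖqₖ₋₁ + qₖ₋₂ (with p₋₁=1, p₋₂=0, q₋₁=0, q₋₂=1):
  k=0: a=5, p=5, q=1
  k=1: a=1, p=6, q=1
  k=2: a=19, p=119, q=20
  k=3: a=2, p=244, q=41
  k=4: a=3, p=851, q=143
  k=5: a=2, p=1946, q=327
  k=6: a=3, p=6689, q=1124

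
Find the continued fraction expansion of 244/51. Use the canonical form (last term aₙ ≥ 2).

[4; 1, 3, 1, 1, 1, 3]

244 = 4*51 + 40
51 = 1*40 + 11
40 = 3*11 + 7
11 = 1*7 + 4
7 = 1*4 + 3
4 = 1*3 + 1
3 = 3*1 + 0  (stop)
So 244/51 = [4; 1, 3, 1, 1, 1, 3].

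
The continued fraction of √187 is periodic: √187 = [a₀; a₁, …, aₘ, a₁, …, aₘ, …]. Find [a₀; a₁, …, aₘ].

[13; 1, 2, 13, 2, 1, 26]

a₀ = ⌊√187⌋ = 13.
With m₀=0, d₀=1 and mₖ₊₁ = dₖaₖ − mₖ, dₖ₊₁ = (n − mₖ₊₁²)/dₖ, aₖ₊₁ = ⌊(a₀+mₖ₊₁)/dₖ₊₁⌋:
  k=1: m=13, d=18, a=1
  k=2: m=5, d=9, a=2
  k=3: m=13, d=2, a=13
  k=4: m=13, d=9, a=2
  k=5: m=5, d=18, a=1
  k=6: m=13, d=1, a=26
d=1 and a=2a₀=26 at k=6, so the next step gives (m, d) = (13, 18) again — its k=1 value — and the period has length 6.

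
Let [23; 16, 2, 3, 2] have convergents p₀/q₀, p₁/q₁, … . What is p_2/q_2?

761/33

Using pₖ = aₖpₖ₋₁ + pₖ₋₂, qₖ = aₖqₖ₋₁ + qₖ₋₂ (with p₋₁=1, p₋₂=0, q₋₁=0, q₋₂=1):
  k=0: a=23, p=23, q=1
  k=1: a=16, p=369, q=16
  k=2: a=2, p=761, q=33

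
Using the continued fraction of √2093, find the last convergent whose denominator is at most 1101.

50187/1097

√2093 = [45; 1, 2, 1, 90, …] (period length 4).
Convergents:
  p_0/q_0 = 45/1
  p_1/q_1 = 46/1
  p_2/q_2 = 137/3
  p_3/q_3 = 183/4
  p_4/q_4 = 16607/363
  p_5/q_5 = 16790/367
  p_6/q_6 = 50187/1097
  p_7/q_7 = 66977/1464
q_6 = 1097 ≤ 1101 < 1464 = q_7, so the answer is 50187/1097.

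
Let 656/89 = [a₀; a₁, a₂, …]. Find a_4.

656 = 7·89 + 33   →  a_0 = 7
89 = 2·33 + 23   →  a_1 = 2
33 = 1·23 + 10   →  a_2 = 1
23 = 2·10 + 3   →  a_3 = 2
10 = 3·3 + 1   →  a_4 = 3

3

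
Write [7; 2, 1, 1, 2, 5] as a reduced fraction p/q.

Using pₖ = aₖpₖ₋₁ + pₖ₋₂ and qₖ = aₖqₖ₋₁ + qₖ₋₂:
  k=0: a=7, p=7, q=1
  k=1: a=2, p=15, q=2
  k=2: a=1, p=22, q=3
  k=3: a=1, p=37, q=5
  k=4: a=2, p=96, q=13
  k=5: a=5, p=517, q=70

517/70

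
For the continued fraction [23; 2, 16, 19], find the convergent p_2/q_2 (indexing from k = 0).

Using pₖ = aₖpₖ₋₁ + pₖ₋₂, qₖ = aₖqₖ₋₁ + qₖ₋₂ (with p₋₁=1, p₋₂=0, q₋₁=0, q₋₂=1):
  k=0: a=23, p=23, q=1
  k=1: a=2, p=47, q=2
  k=2: a=16, p=775, q=33

775/33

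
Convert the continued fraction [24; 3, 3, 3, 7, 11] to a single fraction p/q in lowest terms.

Fold from the inside: start with 11/1.
  7 + 1/11 = 78/11
  3 + 11/78 = 245/78
  3 + 78/245 = 813/245
  3 + 245/813 = 2684/813
  24 + 813/2684 = 65229/2684

65229/2684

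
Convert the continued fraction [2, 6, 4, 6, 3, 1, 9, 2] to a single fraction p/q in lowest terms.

28768/13317

Using pₖ = aₖpₖ₋₁ + pₖ₋₂ and qₖ = aₖqₖ₋₁ + qₖ₋₂:
  k=0: a=2, p=2, q=1
  k=1: a=6, p=13, q=6
  k=2: a=4, p=54, q=25
  k=3: a=6, p=337, q=156
  k=4: a=3, p=1065, q=493
  k=5: a=1, p=1402, q=649
  k=6: a=9, p=13683, q=6334
  k=7: a=2, p=28768, q=13317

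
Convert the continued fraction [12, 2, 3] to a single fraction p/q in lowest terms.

87/7

Fold from the inside: start with 3/1.
  2 + 1/3 = 7/3
  12 + 3/7 = 87/7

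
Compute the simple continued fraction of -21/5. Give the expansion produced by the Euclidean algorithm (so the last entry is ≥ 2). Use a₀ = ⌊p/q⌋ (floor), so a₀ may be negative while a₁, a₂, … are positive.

-21 = -5*5 + 4
5 = 1*4 + 1
4 = 4*1 + 0  (stop)
So -21/5 = [-5; 1, 4].

[-5; 1, 4]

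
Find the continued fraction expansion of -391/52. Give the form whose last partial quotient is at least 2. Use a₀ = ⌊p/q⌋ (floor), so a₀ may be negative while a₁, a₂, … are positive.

-391 = -8*52 + 25
52 = 2*25 + 2
25 = 12*2 + 1
2 = 2*1 + 0  (stop)
So -391/52 = [-8; 2, 12, 2].

[-8; 2, 12, 2]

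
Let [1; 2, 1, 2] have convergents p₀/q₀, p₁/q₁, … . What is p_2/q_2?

Using pₖ = aₖpₖ₋₁ + pₖ₋₂, qₖ = aₖqₖ₋₁ + qₖ₋₂ (with p₋₁=1, p₋₂=0, q₋₁=0, q₋₂=1):
  k=0: a=1, p=1, q=1
  k=1: a=2, p=3, q=2
  k=2: a=1, p=4, q=3

4/3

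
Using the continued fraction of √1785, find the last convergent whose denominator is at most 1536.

57121/1352

√1785 = [42; 4, 84, …] (period length 2).
Convergents:
  p_0/q_0 = 42/1
  p_1/q_1 = 169/4
  p_2/q_2 = 14238/337
  p_3/q_3 = 57121/1352
  p_4/q_4 = 4812402/113905
q_3 = 1352 ≤ 1536 < 113905 = q_4, so the answer is 57121/1352.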